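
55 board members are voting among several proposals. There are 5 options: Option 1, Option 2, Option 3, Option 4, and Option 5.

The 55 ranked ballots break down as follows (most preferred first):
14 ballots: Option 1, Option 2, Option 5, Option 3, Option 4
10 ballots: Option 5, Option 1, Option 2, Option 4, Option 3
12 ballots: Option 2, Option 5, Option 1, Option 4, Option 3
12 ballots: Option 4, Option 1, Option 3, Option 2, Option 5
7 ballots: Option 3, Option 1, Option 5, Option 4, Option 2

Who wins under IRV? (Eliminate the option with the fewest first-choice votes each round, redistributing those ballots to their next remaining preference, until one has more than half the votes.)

Round 1: Option 1 14, Option 2 12, Option 3 7, Option 4 12, Option 5 10. Option 3 eliminated.
Round 2: Option 1 21, Option 2 12, Option 4 12, Option 5 10. Option 5 eliminated.
Round 3: Option 1 31, Option 2 12, Option 4 12. Option 1 has a majority (≥28).

Option 1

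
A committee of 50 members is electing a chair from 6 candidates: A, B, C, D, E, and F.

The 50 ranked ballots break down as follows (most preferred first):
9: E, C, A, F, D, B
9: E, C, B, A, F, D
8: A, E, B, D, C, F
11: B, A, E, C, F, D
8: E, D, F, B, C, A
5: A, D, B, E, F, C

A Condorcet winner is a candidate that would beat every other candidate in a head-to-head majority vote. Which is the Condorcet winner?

E vs A: 26–24
E vs B: 34–16
E vs C: 50–0
E vs D: 45–5
E vs F: 50–0
E beats every other candidate.

E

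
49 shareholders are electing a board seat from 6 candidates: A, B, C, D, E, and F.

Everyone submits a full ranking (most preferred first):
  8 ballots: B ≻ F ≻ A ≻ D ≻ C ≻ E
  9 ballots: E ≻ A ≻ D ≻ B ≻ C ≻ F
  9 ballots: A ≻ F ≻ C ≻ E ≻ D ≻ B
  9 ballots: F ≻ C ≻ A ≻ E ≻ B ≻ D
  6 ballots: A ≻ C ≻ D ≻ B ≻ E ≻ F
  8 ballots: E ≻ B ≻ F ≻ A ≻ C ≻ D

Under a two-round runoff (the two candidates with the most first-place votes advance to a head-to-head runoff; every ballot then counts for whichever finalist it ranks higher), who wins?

Round 1 first-place votes: A 15, B 8, C 0, D 0, E 17, F 9. E and A advance.
Runoff: E is ranked above A on 17 ballots, A above E on 32.

A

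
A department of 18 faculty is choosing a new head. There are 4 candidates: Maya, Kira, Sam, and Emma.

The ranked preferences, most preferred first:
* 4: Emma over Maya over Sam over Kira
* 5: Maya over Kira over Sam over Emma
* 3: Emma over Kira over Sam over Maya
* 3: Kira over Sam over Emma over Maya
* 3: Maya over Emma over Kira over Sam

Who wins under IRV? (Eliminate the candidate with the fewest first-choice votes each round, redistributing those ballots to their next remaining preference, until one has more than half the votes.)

Round 1: Maya 8, Kira 3, Sam 0, Emma 7. Sam eliminated.
Round 2: Maya 8, Kira 3, Emma 7. Kira eliminated.
Round 3: Maya 8, Emma 10. Emma has a majority (≥10).

Emma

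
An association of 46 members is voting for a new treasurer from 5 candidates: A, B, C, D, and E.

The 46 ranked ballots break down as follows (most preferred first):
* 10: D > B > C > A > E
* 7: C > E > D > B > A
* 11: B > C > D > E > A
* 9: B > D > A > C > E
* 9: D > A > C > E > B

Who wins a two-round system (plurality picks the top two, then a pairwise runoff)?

Round 1 first-place votes: A 0, B 20, C 7, D 19, E 0. B and D advance.
Runoff: B is ranked above D on 20 ballots, D above B on 26.

D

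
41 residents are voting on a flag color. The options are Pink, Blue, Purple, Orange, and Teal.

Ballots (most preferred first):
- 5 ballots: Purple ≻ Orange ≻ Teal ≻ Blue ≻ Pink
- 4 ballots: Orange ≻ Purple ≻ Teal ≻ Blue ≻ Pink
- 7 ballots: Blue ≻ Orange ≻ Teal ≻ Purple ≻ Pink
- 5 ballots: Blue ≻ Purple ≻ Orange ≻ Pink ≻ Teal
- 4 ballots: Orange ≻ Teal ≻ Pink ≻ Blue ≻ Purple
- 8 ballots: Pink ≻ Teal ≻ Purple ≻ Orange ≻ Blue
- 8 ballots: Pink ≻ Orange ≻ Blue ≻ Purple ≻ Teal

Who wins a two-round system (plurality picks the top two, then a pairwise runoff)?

Blue

Round 1 first-place votes: Pink 16, Blue 12, Purple 5, Orange 8, Teal 0. Pink and Blue advance.
Runoff: Pink is ranked above Blue on 20 ballots, Blue above Pink on 21.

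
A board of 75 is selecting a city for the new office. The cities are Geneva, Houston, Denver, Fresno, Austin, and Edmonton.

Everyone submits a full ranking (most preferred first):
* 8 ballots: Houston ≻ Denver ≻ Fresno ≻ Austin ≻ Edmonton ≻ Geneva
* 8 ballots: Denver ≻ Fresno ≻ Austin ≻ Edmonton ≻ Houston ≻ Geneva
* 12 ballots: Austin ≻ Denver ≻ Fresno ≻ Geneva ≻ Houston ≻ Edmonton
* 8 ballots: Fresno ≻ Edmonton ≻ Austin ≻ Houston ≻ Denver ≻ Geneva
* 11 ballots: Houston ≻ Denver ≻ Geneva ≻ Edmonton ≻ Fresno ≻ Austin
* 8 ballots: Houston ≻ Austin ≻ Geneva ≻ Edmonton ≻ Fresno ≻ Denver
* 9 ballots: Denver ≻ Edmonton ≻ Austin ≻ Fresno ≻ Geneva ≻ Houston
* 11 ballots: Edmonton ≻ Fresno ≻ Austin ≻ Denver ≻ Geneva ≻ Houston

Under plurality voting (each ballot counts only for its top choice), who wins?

Houston

First-place votes: Geneva 0, Houston 27, Denver 17, Fresno 8, Austin 12, Edmonton 11.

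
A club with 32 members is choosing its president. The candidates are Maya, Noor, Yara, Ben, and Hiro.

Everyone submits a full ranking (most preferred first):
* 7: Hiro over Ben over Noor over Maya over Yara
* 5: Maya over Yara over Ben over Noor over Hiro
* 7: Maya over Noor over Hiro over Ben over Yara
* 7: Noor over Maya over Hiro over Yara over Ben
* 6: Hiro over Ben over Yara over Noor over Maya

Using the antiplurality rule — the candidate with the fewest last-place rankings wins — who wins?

Noor

Last-place votes: Maya 6, Noor 0, Yara 14, Ben 7, Hiro 5.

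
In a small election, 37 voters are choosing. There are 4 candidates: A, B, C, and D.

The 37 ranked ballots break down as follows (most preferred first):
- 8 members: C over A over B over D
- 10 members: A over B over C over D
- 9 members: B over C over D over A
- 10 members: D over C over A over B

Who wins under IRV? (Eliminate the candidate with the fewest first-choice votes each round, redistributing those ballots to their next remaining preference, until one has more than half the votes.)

Round 1: A 10, B 9, C 8, D 10. C eliminated.
Round 2: A 18, B 9, D 10. B eliminated.
Round 3: A 18, D 19. D has a majority (≥19).

D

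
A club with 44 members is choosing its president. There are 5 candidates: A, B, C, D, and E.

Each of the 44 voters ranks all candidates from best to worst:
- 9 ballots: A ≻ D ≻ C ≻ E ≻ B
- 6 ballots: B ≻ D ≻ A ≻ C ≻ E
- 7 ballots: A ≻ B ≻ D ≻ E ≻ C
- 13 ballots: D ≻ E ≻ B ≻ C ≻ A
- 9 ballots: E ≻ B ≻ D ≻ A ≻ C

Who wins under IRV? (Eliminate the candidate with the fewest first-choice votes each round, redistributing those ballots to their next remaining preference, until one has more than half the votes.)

D

Round 1: A 16, B 6, C 0, D 13, E 9. C eliminated.
Round 2: A 16, B 6, D 13, E 9. B eliminated.
Round 3: A 16, D 19, E 9. E eliminated.
Round 4: A 16, D 28. D has a majority (≥23).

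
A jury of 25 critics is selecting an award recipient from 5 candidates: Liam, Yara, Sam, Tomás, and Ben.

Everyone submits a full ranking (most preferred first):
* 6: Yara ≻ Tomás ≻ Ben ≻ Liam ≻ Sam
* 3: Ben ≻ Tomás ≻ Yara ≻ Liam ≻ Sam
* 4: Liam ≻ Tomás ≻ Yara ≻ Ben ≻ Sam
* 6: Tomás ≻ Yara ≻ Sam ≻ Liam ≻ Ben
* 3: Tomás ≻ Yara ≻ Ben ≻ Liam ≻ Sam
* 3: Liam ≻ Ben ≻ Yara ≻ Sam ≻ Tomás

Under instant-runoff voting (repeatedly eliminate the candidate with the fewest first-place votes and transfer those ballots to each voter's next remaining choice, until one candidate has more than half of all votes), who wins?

Round 1: Liam 7, Yara 6, Sam 0, Tomás 9, Ben 3. Sam eliminated.
Round 2: Liam 7, Yara 6, Tomás 9, Ben 3. Ben eliminated.
Round 3: Liam 7, Yara 6, Tomás 12. Yara eliminated.
Round 4: Liam 7, Tomás 18. Tomás has a majority (≥13).

Tomás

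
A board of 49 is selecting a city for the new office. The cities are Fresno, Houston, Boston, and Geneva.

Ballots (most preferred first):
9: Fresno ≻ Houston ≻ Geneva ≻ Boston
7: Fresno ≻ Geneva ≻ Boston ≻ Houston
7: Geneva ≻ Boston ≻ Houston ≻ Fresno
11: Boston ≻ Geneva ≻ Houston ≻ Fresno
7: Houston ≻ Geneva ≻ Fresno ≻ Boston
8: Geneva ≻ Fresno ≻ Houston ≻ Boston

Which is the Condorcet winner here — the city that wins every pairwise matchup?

Geneva

Geneva vs Fresno: 33–16
Geneva vs Houston: 33–16
Geneva vs Boston: 38–11
Geneva beats every other city.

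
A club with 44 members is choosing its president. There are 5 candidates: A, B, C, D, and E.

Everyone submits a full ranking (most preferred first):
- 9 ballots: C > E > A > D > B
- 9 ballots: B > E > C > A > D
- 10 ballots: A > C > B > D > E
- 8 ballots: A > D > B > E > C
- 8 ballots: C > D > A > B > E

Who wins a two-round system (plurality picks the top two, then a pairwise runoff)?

Round 1 first-place votes: A 18, B 9, C 17, D 0, E 0. A and C advance.
Runoff: A is ranked above C on 18 ballots, C above A on 26.

C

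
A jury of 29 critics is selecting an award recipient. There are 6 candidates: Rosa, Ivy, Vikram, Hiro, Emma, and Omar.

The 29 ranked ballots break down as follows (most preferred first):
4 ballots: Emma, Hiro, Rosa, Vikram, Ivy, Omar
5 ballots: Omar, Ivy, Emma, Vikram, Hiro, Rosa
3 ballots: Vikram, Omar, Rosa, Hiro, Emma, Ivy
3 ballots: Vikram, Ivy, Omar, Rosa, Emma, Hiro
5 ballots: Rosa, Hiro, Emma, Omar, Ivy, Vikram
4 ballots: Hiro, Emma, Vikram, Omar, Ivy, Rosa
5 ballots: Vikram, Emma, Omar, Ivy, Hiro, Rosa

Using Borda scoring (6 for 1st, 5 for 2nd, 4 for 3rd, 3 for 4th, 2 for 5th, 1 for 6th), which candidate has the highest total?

Rosa: 4×4 + 5×1 + 3×4 + 3×3 + 5×6 + 4×1 + 5×1 = 81
Ivy: 4×2 + 5×5 + 3×1 + 3×5 + 5×2 + 4×2 + 5×3 = 84
Vikram: 4×3 + 5×3 + 3×6 + 3×6 + 5×1 + 4×4 + 5×6 = 114
Hiro: 4×5 + 5×2 + 3×3 + 3×1 + 5×5 + 4×6 + 5×2 = 101
Emma: 4×6 + 5×4 + 3×2 + 3×2 + 5×4 + 4×5 + 5×5 = 121
Omar: 4×1 + 5×6 + 3×5 + 3×4 + 5×3 + 4×3 + 5×4 = 108

Emma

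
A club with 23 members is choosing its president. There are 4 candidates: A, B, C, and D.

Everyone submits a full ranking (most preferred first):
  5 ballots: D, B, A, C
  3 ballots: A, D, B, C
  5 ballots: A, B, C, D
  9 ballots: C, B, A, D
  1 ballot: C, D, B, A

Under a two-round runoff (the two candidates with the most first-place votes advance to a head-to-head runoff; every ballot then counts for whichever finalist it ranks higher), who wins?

Round 1 first-place votes: A 8, B 0, C 10, D 5. C and A advance.
Runoff: C is ranked above A on 10 ballots, A above C on 13.

A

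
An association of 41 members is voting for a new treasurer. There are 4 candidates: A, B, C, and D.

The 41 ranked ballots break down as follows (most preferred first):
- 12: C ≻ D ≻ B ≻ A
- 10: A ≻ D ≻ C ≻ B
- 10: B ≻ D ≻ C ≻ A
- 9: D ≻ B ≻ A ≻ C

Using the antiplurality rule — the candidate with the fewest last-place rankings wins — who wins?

Last-place votes: A 22, B 10, C 9, D 0.

D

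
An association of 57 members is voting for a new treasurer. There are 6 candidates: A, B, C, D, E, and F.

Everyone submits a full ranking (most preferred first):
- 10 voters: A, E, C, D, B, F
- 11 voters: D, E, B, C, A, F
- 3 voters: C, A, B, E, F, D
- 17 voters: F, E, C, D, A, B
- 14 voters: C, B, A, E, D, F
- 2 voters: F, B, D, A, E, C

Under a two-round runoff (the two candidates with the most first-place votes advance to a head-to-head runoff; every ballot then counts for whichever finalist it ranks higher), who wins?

C

Round 1 first-place votes: A 10, B 0, C 17, D 11, E 0, F 19. F and C advance.
Runoff: F is ranked above C on 19 ballots, C above F on 38.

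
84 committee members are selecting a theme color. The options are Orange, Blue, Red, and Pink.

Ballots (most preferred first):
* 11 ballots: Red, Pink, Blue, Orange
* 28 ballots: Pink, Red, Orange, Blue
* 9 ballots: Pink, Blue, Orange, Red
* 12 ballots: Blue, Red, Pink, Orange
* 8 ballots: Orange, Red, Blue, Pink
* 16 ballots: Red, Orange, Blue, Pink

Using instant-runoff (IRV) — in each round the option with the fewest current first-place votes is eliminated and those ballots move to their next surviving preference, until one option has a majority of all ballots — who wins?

Round 1: Orange 8, Blue 12, Red 27, Pink 37. Orange eliminated.
Round 2: Blue 12, Red 35, Pink 37. Blue eliminated.
Round 3: Red 47, Pink 37. Red has a majority (≥43).

Red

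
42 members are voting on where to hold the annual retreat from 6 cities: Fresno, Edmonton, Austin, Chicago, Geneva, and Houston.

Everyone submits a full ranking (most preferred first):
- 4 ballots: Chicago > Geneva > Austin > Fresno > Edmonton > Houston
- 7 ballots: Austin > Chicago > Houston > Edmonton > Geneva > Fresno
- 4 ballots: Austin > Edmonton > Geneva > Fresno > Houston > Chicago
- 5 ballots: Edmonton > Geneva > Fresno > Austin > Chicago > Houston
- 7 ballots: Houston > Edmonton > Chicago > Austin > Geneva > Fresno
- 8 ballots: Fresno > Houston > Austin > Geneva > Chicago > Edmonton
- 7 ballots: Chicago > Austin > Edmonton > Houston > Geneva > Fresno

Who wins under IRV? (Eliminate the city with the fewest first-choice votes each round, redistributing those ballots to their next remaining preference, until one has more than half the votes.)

Round 1: Fresno 8, Edmonton 5, Austin 11, Chicago 11, Geneva 0, Houston 7. Geneva eliminated.
Round 2: Fresno 8, Edmonton 5, Austin 11, Chicago 11, Houston 7. Edmonton eliminated.
Round 3: Fresno 13, Austin 11, Chicago 11, Houston 7. Houston eliminated.
Round 4: Fresno 13, Austin 11, Chicago 18. Austin eliminated.
Round 5: Fresno 17, Chicago 25. Chicago has a majority (≥22).

Chicago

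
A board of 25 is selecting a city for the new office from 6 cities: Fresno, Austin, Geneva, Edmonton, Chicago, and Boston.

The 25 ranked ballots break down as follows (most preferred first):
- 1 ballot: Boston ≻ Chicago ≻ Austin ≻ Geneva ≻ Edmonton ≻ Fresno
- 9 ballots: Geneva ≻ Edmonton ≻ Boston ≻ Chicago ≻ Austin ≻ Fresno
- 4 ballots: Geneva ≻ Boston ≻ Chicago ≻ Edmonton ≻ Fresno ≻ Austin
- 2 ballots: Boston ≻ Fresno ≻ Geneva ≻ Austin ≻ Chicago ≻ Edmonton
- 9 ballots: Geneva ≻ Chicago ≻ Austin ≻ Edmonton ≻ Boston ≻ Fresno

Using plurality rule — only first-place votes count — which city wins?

Geneva

First-place votes: Fresno 0, Austin 0, Geneva 22, Edmonton 0, Chicago 0, Boston 3.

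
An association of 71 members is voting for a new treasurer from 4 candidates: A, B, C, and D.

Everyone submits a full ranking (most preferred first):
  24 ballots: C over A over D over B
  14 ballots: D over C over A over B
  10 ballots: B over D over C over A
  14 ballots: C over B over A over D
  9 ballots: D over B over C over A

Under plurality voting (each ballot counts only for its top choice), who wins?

C

First-place votes: A 0, B 10, C 38, D 23.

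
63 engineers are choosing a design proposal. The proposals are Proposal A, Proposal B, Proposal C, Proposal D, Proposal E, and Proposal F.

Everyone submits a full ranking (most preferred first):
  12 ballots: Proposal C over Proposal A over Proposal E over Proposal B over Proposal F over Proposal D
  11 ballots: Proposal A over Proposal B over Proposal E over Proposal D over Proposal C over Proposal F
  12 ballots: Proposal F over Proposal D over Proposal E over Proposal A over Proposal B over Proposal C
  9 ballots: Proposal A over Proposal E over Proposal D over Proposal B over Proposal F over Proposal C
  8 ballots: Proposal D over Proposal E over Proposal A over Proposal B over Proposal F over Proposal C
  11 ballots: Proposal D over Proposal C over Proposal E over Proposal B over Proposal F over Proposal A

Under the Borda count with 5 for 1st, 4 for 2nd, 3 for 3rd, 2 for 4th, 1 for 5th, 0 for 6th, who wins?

Proposal E

Proposal A: 12×4 + 11×5 + 12×2 + 9×5 + 8×3 + 11×0 = 196
Proposal B: 12×2 + 11×4 + 12×1 + 9×2 + 8×2 + 11×2 = 136
Proposal C: 12×5 + 11×1 + 12×0 + 9×0 + 8×0 + 11×4 = 115
Proposal D: 12×0 + 11×2 + 12×4 + 9×3 + 8×5 + 11×5 = 192
Proposal E: 12×3 + 11×3 + 12×3 + 9×4 + 8×4 + 11×3 = 206
Proposal F: 12×1 + 11×0 + 12×5 + 9×1 + 8×1 + 11×1 = 100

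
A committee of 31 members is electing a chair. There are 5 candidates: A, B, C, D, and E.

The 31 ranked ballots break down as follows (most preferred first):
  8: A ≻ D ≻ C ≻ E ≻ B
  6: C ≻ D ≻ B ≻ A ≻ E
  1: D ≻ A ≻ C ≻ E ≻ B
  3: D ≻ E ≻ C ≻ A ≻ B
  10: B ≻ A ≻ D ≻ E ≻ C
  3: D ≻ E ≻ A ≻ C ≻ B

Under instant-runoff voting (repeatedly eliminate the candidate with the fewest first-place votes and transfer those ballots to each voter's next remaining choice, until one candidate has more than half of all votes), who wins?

D

Round 1: A 8, B 10, C 6, D 7, E 0. E eliminated.
Round 2: A 8, B 10, C 6, D 7. C eliminated.
Round 3: A 8, B 10, D 13. A eliminated.
Round 4: B 10, D 21. D has a majority (≥16).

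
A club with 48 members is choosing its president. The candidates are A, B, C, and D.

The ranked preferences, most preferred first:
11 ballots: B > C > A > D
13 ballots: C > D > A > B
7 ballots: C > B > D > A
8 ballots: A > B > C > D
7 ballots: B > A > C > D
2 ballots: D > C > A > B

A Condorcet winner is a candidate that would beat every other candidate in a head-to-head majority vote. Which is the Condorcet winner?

B

B vs A: 25–23
B vs C: 26–22
B vs D: 33–15
B beats every other candidate.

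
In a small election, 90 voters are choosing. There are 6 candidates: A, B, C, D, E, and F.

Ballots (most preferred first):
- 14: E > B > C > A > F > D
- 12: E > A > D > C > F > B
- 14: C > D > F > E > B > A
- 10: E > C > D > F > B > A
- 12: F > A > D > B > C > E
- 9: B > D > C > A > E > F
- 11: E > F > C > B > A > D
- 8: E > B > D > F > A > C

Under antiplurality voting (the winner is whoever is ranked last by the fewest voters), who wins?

Last-place votes: A 24, B 12, C 8, D 25, E 12, F 9.

C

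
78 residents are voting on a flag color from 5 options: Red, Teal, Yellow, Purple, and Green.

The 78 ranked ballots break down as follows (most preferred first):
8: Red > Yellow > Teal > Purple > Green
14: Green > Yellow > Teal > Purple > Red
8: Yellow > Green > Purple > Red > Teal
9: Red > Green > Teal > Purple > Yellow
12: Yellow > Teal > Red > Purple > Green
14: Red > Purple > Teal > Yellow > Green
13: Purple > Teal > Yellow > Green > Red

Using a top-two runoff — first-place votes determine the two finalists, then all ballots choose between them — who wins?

Round 1 first-place votes: Red 31, Teal 0, Yellow 20, Purple 13, Green 14. Red and Yellow advance.
Runoff: Red is ranked above Yellow on 31 ballots, Yellow above Red on 47.

Yellow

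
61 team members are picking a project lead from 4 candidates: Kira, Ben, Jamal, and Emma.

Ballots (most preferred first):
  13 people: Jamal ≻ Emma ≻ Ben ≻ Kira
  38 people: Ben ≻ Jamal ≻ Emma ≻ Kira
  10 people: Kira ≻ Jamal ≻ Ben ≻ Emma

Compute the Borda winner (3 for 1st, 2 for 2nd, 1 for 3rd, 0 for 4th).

Kira: 13×0 + 38×0 + 10×3 = 30
Ben: 13×1 + 38×3 + 10×1 = 137
Jamal: 13×3 + 38×2 + 10×2 = 135
Emma: 13×2 + 38×1 + 10×0 = 64

Ben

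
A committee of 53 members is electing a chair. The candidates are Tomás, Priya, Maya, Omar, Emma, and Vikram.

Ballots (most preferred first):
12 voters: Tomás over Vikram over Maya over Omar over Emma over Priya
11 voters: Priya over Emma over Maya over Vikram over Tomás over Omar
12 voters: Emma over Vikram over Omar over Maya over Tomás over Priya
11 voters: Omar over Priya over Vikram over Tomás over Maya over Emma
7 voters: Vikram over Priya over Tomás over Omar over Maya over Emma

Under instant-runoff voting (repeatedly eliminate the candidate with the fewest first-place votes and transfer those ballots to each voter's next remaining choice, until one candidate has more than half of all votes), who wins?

Round 1: Tomás 12, Priya 11, Maya 0, Omar 11, Emma 12, Vikram 7. Maya eliminated.
Round 2: Tomás 12, Priya 11, Omar 11, Emma 12, Vikram 7. Vikram eliminated.
Round 3: Tomás 12, Priya 18, Omar 11, Emma 12. Omar eliminated.
Round 4: Tomás 12, Priya 29, Emma 12. Priya has a majority (≥27).

Priya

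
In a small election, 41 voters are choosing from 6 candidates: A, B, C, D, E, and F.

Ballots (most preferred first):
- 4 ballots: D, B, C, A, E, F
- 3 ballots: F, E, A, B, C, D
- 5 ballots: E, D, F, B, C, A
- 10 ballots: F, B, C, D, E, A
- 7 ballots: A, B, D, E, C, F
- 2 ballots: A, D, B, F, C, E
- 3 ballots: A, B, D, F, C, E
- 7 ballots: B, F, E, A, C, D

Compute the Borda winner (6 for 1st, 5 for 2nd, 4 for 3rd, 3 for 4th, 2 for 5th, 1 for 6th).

A: 4×3 + 3×4 + 5×1 + 10×1 + 7×6 + 2×6 + 3×6 + 7×3 = 132
B: 4×5 + 3×3 + 5×3 + 10×5 + 7×5 + 2×4 + 3×5 + 7×6 = 194
C: 4×4 + 3×2 + 5×2 + 10×4 + 7×2 + 2×2 + 3×2 + 7×2 = 110
D: 4×6 + 3×1 + 5×5 + 10×3 + 7×4 + 2×5 + 3×4 + 7×1 = 139
E: 4×2 + 3×5 + 5×6 + 10×2 + 7×3 + 2×1 + 3×1 + 7×4 = 127
F: 4×1 + 3×6 + 5×4 + 10×6 + 7×1 + 2×3 + 3×3 + 7×5 = 159

B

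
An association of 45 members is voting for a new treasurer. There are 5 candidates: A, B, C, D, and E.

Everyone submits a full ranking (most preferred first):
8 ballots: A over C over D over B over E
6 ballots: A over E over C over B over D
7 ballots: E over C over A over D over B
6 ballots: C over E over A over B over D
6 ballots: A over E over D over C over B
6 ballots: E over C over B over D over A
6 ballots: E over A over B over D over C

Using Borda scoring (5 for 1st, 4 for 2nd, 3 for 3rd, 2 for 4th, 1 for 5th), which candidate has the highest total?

E

A: 8×5 + 6×5 + 7×3 + 6×3 + 6×5 + 6×1 + 6×4 = 169
B: 8×2 + 6×2 + 7×1 + 6×2 + 6×1 + 6×3 + 6×3 = 89
C: 8×4 + 6×3 + 7×4 + 6×5 + 6×2 + 6×4 + 6×1 = 150
D: 8×3 + 6×1 + 7×2 + 6×1 + 6×3 + 6×2 + 6×2 = 92
E: 8×1 + 6×4 + 7×5 + 6×4 + 6×4 + 6×5 + 6×5 = 175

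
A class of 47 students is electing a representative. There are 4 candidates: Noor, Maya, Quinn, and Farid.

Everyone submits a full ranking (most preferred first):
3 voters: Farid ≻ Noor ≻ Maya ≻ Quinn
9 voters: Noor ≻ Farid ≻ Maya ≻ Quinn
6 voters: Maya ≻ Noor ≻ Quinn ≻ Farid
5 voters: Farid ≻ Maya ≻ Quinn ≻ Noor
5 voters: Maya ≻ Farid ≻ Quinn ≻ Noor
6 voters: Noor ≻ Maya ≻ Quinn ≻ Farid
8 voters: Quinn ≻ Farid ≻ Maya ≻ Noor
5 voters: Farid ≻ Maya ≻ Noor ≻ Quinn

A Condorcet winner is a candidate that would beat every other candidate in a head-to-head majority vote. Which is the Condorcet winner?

Farid vs Noor: 26–21
Farid vs Maya: 30–17
Farid vs Quinn: 27–20
Farid beats every other candidate.

Farid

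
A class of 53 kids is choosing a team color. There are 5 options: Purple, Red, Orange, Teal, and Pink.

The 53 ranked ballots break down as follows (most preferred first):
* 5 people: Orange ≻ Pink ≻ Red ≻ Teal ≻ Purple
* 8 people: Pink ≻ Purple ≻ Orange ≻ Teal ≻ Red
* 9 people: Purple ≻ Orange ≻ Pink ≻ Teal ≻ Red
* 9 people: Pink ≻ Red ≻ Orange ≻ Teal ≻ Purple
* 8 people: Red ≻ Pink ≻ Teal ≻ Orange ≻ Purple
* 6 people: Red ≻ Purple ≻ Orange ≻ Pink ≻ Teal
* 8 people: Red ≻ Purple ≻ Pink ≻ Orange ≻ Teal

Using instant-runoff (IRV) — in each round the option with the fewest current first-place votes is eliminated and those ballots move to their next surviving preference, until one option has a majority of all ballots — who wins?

Pink

Round 1: Purple 9, Red 22, Orange 5, Teal 0, Pink 17. Teal eliminated.
Round 2: Purple 9, Red 22, Orange 5, Pink 17. Orange eliminated.
Round 3: Purple 9, Red 22, Pink 22. Purple eliminated.
Round 4: Red 22, Pink 31. Pink has a majority (≥27).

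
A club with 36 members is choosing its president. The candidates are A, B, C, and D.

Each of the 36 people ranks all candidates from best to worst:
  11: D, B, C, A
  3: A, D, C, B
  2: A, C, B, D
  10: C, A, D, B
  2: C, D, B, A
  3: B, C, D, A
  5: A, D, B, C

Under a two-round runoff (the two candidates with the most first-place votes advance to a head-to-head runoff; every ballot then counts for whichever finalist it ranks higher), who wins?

Round 1 first-place votes: A 10, B 3, C 12, D 11. C and D advance.
Runoff: C is ranked above D on 17 ballots, D above C on 19.

D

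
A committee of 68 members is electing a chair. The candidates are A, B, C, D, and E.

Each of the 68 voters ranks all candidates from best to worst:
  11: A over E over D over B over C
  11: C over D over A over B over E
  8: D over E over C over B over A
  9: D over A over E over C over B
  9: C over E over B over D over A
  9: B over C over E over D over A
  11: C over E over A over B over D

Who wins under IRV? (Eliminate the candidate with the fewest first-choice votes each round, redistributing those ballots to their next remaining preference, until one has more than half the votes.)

C

Round 1: A 11, B 9, C 31, D 17, E 0. E eliminated.
Round 2: A 11, B 9, C 31, D 17. B eliminated.
Round 3: A 11, C 40, D 17. C has a majority (≥35).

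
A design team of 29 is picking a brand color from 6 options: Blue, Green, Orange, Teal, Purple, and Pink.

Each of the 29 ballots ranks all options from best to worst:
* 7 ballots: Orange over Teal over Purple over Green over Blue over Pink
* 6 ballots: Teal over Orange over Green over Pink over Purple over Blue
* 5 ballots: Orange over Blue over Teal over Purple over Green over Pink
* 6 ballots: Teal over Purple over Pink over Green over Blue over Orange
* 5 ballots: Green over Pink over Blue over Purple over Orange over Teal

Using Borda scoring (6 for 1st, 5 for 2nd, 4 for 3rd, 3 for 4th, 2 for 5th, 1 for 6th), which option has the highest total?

Teal

Blue: 7×2 + 6×1 + 5×5 + 6×2 + 5×4 = 77
Green: 7×3 + 6×4 + 5×2 + 6×3 + 5×6 = 103
Orange: 7×6 + 6×5 + 5×6 + 6×1 + 5×2 = 118
Teal: 7×5 + 6×6 + 5×4 + 6×6 + 5×1 = 132
Purple: 7×4 + 6×2 + 5×3 + 6×5 + 5×3 = 100
Pink: 7×1 + 6×3 + 5×1 + 6×4 + 5×5 = 79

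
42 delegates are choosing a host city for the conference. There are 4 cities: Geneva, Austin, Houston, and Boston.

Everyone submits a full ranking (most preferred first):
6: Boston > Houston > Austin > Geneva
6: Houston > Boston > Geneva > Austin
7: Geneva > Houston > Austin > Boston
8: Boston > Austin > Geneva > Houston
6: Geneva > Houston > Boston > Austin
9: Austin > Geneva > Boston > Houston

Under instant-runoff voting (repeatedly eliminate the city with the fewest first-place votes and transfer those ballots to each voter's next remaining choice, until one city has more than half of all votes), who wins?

Round 1: Geneva 13, Austin 9, Houston 6, Boston 14. Houston eliminated.
Round 2: Geneva 13, Austin 9, Boston 20. Austin eliminated.
Round 3: Geneva 22, Boston 20. Geneva has a majority (≥22).

Geneva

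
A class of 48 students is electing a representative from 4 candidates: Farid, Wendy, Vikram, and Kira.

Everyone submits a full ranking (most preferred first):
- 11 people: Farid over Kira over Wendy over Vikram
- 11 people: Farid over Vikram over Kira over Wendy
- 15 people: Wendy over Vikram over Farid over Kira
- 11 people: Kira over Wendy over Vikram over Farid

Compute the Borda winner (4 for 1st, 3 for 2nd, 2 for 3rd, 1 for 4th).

Farid

Farid: 11×4 + 11×4 + 15×2 + 11×1 = 129
Wendy: 11×2 + 11×1 + 15×4 + 11×3 = 126
Vikram: 11×1 + 11×3 + 15×3 + 11×2 = 111
Kira: 11×3 + 11×2 + 15×1 + 11×4 = 114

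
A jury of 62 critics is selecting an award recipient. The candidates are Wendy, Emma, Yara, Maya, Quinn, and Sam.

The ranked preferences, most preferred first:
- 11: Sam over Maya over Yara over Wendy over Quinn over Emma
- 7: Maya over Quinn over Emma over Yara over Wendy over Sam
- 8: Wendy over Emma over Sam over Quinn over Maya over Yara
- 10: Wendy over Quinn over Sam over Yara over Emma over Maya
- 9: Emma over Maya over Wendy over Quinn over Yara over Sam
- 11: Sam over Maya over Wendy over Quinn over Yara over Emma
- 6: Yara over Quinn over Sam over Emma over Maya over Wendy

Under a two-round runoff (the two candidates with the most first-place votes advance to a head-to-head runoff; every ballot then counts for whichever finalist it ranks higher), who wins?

Round 1 first-place votes: Wendy 18, Emma 9, Yara 6, Maya 7, Quinn 0, Sam 22. Sam and Wendy advance.
Runoff: Sam is ranked above Wendy on 28 ballots, Wendy above Sam on 34.

Wendy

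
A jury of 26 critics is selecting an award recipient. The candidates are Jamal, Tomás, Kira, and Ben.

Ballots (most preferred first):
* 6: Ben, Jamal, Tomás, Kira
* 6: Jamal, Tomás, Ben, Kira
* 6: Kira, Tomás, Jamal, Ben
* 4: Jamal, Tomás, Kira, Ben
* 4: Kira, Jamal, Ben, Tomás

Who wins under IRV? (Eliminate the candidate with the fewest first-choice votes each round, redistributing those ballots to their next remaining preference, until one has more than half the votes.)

Jamal

Round 1: Jamal 10, Tomás 0, Kira 10, Ben 6. Tomás eliminated.
Round 2: Jamal 10, Kira 10, Ben 6. Ben eliminated.
Round 3: Jamal 16, Kira 10. Jamal has a majority (≥14).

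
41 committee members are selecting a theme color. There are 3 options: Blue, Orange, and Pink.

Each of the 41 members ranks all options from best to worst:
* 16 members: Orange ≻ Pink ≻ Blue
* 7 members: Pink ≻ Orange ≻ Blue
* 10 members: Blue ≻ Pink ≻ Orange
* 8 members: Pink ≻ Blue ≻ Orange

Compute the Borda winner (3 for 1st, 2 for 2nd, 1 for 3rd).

Blue: 16×1 + 7×1 + 10×3 + 8×2 = 69
Orange: 16×3 + 7×2 + 10×1 + 8×1 = 80
Pink: 16×2 + 7×3 + 10×2 + 8×3 = 97

Pink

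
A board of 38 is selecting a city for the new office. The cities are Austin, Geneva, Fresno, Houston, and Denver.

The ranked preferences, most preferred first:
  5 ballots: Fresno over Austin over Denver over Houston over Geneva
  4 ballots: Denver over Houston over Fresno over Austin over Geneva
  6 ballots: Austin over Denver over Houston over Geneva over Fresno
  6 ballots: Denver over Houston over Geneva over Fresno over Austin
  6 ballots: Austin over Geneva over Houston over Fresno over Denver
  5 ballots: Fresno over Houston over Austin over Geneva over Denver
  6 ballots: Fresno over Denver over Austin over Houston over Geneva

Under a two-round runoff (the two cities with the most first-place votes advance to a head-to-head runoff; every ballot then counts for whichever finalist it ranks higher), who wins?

Round 1 first-place votes: Austin 12, Geneva 0, Fresno 16, Houston 0, Denver 10. Fresno and Austin advance.
Runoff: Fresno is ranked above Austin on 26 ballots, Austin above Fresno on 12.

Fresno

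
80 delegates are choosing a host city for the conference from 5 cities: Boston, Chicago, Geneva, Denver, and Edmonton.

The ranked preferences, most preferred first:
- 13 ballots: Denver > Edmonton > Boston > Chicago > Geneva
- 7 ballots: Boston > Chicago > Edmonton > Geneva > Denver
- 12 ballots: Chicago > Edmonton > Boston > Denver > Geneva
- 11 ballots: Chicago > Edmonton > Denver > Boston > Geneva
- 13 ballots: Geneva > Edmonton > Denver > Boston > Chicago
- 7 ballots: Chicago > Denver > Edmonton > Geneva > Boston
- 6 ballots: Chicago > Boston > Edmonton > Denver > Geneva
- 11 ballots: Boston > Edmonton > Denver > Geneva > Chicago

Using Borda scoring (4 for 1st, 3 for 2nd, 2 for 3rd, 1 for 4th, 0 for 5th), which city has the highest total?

Edmonton

Boston: 13×2 + 7×4 + 12×2 + 11×1 + 13×1 + 7×0 + 6×3 + 11×4 = 164
Chicago: 13×1 + 7×3 + 12×4 + 11×4 + 13×0 + 7×4 + 6×4 + 11×0 = 178
Geneva: 13×0 + 7×1 + 12×0 + 11×0 + 13×4 + 7×1 + 6×0 + 11×1 = 77
Denver: 13×4 + 7×0 + 12×1 + 11×2 + 13×2 + 7×3 + 6×1 + 11×2 = 161
Edmonton: 13×3 + 7×2 + 12×3 + 11×3 + 13×3 + 7×2 + 6×2 + 11×3 = 220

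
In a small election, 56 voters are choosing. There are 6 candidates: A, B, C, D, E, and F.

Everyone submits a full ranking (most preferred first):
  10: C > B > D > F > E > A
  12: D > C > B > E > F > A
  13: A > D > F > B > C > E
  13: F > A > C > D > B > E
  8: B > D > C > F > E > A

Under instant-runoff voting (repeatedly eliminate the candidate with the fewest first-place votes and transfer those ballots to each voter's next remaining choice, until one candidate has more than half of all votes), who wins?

D

Round 1: A 13, B 8, C 10, D 12, E 0, F 13. E eliminated.
Round 2: A 13, B 8, C 10, D 12, F 13. B eliminated.
Round 3: A 13, C 10, D 20, F 13. C eliminated.
Round 4: A 13, D 30, F 13. D has a majority (≥29).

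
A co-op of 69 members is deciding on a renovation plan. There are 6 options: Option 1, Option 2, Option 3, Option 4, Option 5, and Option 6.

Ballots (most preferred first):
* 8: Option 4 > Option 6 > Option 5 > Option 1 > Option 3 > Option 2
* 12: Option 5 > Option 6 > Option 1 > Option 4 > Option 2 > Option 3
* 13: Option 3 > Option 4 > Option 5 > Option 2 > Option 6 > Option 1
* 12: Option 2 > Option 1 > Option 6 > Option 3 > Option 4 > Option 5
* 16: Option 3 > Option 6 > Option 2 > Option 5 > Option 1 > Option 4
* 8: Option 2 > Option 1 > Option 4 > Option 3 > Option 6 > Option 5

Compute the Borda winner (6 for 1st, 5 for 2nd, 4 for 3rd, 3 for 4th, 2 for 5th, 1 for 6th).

Option 1: 8×3 + 12×4 + 13×1 + 12×5 + 16×2 + 8×5 = 217
Option 2: 8×1 + 12×2 + 13×3 + 12×6 + 16×4 + 8×6 = 255
Option 3: 8×2 + 12×1 + 13×6 + 12×3 + 16×6 + 8×3 = 262
Option 4: 8×6 + 12×3 + 13×5 + 12×2 + 16×1 + 8×4 = 221
Option 5: 8×4 + 12×6 + 13×4 + 12×1 + 16×3 + 8×1 = 224
Option 6: 8×5 + 12×5 + 13×2 + 12×4 + 16×5 + 8×2 = 270

Option 6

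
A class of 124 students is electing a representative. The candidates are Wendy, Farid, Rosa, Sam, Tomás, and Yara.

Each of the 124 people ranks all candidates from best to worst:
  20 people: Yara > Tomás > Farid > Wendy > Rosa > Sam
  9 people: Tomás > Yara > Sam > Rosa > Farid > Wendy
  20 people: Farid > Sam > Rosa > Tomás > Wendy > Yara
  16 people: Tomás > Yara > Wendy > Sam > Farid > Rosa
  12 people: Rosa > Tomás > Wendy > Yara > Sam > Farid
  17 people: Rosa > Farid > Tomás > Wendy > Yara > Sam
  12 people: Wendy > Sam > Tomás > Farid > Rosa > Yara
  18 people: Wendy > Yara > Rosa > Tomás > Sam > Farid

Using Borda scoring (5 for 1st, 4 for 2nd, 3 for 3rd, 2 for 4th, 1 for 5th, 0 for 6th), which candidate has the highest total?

Wendy: 20×2 + 9×0 + 20×1 + 16×3 + 12×3 + 17×2 + 12×5 + 18×5 = 328
Farid: 20×3 + 9×1 + 20×5 + 16×1 + 12×0 + 17×4 + 12×2 + 18×0 = 277
Rosa: 20×1 + 9×2 + 20×3 + 16×0 + 12×5 + 17×5 + 12×1 + 18×3 = 309
Sam: 20×0 + 9×3 + 20×4 + 16×2 + 12×1 + 17×0 + 12×4 + 18×1 = 217
Tomás: 20×4 + 9×5 + 20×2 + 16×5 + 12×4 + 17×3 + 12×3 + 18×2 = 416
Yara: 20×5 + 9×4 + 20×0 + 16×4 + 12×2 + 17×1 + 12×0 + 18×4 = 313

Tomás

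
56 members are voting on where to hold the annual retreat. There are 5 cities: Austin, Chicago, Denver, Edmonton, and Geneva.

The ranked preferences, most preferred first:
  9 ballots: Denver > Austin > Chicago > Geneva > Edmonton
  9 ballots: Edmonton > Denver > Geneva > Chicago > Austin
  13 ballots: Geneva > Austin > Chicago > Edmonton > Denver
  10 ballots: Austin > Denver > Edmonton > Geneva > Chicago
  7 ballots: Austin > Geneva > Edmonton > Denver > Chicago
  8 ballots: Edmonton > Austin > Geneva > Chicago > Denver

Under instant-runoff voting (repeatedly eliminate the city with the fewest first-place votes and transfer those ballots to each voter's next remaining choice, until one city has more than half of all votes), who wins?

Round 1: Austin 17, Chicago 0, Denver 9, Edmonton 17, Geneva 13. Chicago eliminated.
Round 2: Austin 17, Denver 9, Edmonton 17, Geneva 13. Denver eliminated.
Round 3: Austin 26, Edmonton 17, Geneva 13. Geneva eliminated.
Round 4: Austin 39, Edmonton 17. Austin has a majority (≥29).

Austin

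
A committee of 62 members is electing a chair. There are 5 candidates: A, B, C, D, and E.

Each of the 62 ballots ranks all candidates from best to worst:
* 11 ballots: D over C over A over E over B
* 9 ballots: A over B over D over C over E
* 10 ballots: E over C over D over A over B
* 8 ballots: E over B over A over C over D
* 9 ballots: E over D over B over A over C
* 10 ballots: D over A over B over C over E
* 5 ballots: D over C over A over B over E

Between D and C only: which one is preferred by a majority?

D is ranked above C on 44 ballots; C above D on 18.

D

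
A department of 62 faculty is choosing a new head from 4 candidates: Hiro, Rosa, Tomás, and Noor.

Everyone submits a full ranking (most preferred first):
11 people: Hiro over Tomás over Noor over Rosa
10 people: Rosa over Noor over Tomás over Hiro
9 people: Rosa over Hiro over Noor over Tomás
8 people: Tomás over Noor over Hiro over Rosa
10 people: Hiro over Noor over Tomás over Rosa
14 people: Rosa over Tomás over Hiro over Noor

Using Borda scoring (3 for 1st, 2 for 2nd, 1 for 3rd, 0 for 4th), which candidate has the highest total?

Hiro: 11×3 + 10×0 + 9×2 + 8×1 + 10×3 + 14×1 = 103
Rosa: 11×0 + 10×3 + 9×3 + 8×0 + 10×0 + 14×3 = 99
Tomás: 11×2 + 10×1 + 9×0 + 8×3 + 10×1 + 14×2 = 94
Noor: 11×1 + 10×2 + 9×1 + 8×2 + 10×2 + 14×0 = 76

Hiro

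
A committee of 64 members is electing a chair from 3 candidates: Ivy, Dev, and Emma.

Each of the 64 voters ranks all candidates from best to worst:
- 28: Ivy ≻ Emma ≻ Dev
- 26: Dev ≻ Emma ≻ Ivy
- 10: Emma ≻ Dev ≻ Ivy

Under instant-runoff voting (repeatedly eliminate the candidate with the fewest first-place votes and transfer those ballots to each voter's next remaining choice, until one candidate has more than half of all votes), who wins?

Round 1: Ivy 28, Dev 26, Emma 10. Emma eliminated.
Round 2: Ivy 28, Dev 36. Dev has a majority (≥33).

Dev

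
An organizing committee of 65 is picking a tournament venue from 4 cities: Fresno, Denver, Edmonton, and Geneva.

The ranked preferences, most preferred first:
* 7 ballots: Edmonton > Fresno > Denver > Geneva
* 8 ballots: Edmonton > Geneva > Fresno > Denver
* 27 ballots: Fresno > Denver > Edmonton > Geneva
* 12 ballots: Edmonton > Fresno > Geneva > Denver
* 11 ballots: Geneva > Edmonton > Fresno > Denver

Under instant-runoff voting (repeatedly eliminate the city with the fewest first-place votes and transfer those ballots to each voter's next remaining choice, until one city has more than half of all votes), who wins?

Round 1: Fresno 27, Denver 0, Edmonton 27, Geneva 11. Denver eliminated.
Round 2: Fresno 27, Edmonton 27, Geneva 11. Geneva eliminated.
Round 3: Fresno 27, Edmonton 38. Edmonton has a majority (≥33).

Edmonton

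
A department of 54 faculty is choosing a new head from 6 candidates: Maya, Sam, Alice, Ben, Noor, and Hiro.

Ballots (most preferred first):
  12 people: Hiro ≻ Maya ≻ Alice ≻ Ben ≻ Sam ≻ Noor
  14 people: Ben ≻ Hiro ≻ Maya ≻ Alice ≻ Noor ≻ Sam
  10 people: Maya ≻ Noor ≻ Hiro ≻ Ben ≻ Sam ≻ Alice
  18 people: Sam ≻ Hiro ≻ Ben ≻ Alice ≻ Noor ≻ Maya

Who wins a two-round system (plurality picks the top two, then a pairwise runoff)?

Round 1 first-place votes: Maya 10, Sam 18, Alice 0, Ben 14, Noor 0, Hiro 12. Sam and Ben advance.
Runoff: Sam is ranked above Ben on 18 ballots, Ben above Sam on 36.

Ben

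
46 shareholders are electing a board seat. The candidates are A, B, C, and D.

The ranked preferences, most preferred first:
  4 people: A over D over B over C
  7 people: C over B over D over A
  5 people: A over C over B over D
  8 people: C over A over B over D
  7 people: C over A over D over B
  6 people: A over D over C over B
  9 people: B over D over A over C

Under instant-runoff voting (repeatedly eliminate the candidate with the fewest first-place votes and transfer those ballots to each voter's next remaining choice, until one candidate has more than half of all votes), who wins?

A

Round 1: A 15, B 9, C 22, D 0. D eliminated.
Round 2: A 15, B 9, C 22. B eliminated.
Round 3: A 24, C 22. A has a majority (≥24).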